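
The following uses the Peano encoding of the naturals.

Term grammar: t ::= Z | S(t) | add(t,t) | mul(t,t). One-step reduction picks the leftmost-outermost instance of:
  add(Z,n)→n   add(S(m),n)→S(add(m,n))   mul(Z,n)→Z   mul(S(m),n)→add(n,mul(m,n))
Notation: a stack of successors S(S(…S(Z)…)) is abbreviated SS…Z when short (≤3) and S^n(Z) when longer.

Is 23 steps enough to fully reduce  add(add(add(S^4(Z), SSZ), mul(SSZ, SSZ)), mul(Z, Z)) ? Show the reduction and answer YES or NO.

  start: add(add(add(S^4(Z), SSZ), mul(SSZ, SSZ)), mul(Z, Z))
  [1] add(add(S(add(SSSZ, SSZ)), mul(SSZ, SSZ)), mul(Z, Z))
  [2] add(S(add(add(SSSZ, SSZ), mul(SSZ, SSZ))), mul(Z, Z))
  [3] S(add(add(add(SSSZ, SSZ), mul(SSZ, SSZ)), mul(Z, Z)))
  [4] S(add(add(S(add(SSZ, SSZ)), mul(SSZ, SSZ)), mul(Z, Z)))
  [5] S(add(S(add(add(SSZ, SSZ), mul(SSZ, SSZ))), mul(Z, Z)))
  [6] S(S(add(add(add(SSZ, SSZ), mul(SSZ, SSZ)), mul(Z, Z))))
  [7] S(S(add(add(S(add(SZ, SSZ)), mul(SSZ, SSZ)), mul(Z, Z))))
  [8] S(S(add(S(add(add(SZ, SSZ), mul(SSZ, SSZ))), mul(Z, Z))))
  [9] S(S(S(add(add(add(SZ, SSZ), mul(SSZ, SSZ)), mul(Z, Z)))))
  [10] S(S(S(add(add(S(add(Z, SSZ)), mul(SSZ, SSZ)), mul(Z, Z)))))
  [11] S(S(S(add(S(add(add(Z, SSZ), mul(SSZ, SSZ))), mul(Z, Z)))))
  [12] S(S(S(S(add(add(add(Z, SSZ), mul(SSZ, SSZ)), mul(Z, Z))))))
  [13] S(S(S(S(add(add(SSZ, mul(SSZ, SSZ)), mul(Z, Z))))))
  [14] S(S(S(S(add(S(add(SZ, mul(SSZ, SSZ))), mul(Z, Z))))))
  [15] S(S(S(S(S(add(add(SZ, mul(SSZ, SSZ)), mul(Z, Z)))))))
  [16] S(S(S(S(S(add(S(add(Z, mul(SSZ, SSZ))), mul(Z, Z)))))))
  [17] S(S(S(S(S(S(add(add(Z, mul(SSZ, SSZ)), mul(Z, Z))))))))
  [18] S(S(S(S(S(S(add(mul(SSZ, SSZ), mul(Z, Z))))))))
  [19] S(S(S(S(S(S(add(add(SSZ, mul(SZ, SSZ)), mul(Z, Z))))))))
  [20] S(S(S(S(S(S(add(S(add(SZ, mul(SZ, SSZ))), mul(Z, Z))))))))
  [21] S(S(S(S(S(S(S(add(add(SZ, mul(SZ, SSZ)), mul(Z, Z)))))))))
  [22] S(S(S(S(S(S(S(add(S(add(Z, mul(SZ, SSZ))), mul(Z, Z)))))))))
  [23] S(S(S(S(S(S(S(S(add(add(Z, mul(SZ, SSZ)), mul(Z, Z))))))))))

Answer: NO — after 23 steps the term is S(S(S(S(S(S(S(S(add(add(Z, mul(SZ, SSZ)), mul(Z, Z)))))))))), not yet normal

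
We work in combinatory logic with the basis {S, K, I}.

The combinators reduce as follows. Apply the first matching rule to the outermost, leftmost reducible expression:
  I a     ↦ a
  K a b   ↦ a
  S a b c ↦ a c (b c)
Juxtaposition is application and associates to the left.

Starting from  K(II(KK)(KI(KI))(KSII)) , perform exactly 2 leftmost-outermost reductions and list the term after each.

  start: K(II(KK)(KI(KI))(KSII))
  →1  K(I(KK)(KI(KI))(KSII))
  →2  K(KK(KI(KI))(KSII))

Answer: after 2 steps: K(KK(KI(KI))(KSII))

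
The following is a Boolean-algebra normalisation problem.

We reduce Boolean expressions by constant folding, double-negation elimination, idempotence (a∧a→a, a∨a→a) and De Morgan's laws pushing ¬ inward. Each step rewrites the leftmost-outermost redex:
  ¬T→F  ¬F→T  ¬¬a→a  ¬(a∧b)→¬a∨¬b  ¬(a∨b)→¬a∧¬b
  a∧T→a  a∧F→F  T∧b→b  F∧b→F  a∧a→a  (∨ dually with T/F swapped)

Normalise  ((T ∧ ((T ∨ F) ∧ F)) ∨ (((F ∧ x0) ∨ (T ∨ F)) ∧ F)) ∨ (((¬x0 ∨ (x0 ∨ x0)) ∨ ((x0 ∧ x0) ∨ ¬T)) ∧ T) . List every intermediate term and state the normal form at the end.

  start: ((T ∧ ((T ∨ F) ∧ F)) ∨ (((F ∧ x0) ∨ (T ∨ F)) ∧ F)) ∨ (((¬x0 ∨ (x0 ∨ x0)) ∨ ((x0 ∧ x0) ∨ ¬T)) ∧ T)
  step 1: (((T ∨ F) ∧ F) ∨ (((F ∧ x0) ∨ (T ∨ F)) ∧ F)) ∨ (((¬x0 ∨ (x0 ∨ x0)) ∨ ((x0 ∧ x0) ∨ ¬T)) ∧ T)
  step 2: (F ∨ (((F ∧ x0) ∨ (T ∨ F)) ∧ F)) ∨ (((¬x0 ∨ (x0 ∨ x0)) ∨ ((x0 ∧ x0) ∨ ¬T)) ∧ T)
  step 3: (((F ∧ x0) ∨ (T ∨ F)) ∧ F) ∨ (((¬x0 ∨ (x0 ∨ x0)) ∨ ((x0 ∧ x0) ∨ ¬T)) ∧ T)
  step 4: F ∨ (((¬x0 ∨ (x0 ∨ x0)) ∨ ((x0 ∧ x0) ∨ ¬T)) ∧ T)
  step 5: ((¬x0 ∨ (x0 ∨ x0)) ∨ ((x0 ∧ x0) ∨ ¬T)) ∧ T
  step 6: (¬x0 ∨ (x0 ∨ x0)) ∨ ((x0 ∧ x0) ∨ ¬T)
  step 7: (¬x0 ∨ x0) ∨ ((x0 ∧ x0) ∨ ¬T)
  step 8: (¬x0 ∨ x0) ∨ (x0 ∨ ¬T)
  step 9: (¬x0 ∨ x0) ∨ (x0 ∨ F)
  step 10: (¬x0 ∨ x0) ∨ x0

Answer: normal form = (¬x0 ∨ x0) ∨ x0  (in 10 steps)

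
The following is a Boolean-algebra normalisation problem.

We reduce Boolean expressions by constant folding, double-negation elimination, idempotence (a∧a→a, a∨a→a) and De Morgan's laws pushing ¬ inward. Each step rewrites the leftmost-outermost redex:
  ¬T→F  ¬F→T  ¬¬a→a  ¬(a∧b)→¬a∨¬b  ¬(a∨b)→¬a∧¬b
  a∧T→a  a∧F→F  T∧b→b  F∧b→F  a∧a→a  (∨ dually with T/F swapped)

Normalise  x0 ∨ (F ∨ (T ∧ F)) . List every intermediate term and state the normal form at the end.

  start: x0 ∨ (F ∨ (T ∧ F))
  step 1: x0 ∨ (T ∧ F)
  step 2: x0 ∨ F
  step 3: x0

Answer: normal form = x0  (in 3 steps)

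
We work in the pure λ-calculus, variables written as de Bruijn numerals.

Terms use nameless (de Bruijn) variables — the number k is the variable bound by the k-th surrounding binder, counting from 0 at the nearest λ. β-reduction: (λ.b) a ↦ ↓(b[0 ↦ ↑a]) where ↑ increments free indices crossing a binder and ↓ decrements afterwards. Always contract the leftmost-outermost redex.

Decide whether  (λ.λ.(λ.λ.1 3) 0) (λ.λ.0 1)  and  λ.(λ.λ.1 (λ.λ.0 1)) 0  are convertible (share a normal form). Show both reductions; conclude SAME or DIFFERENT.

Term A:
  start: (λ.λ.(λ.λ.1 3) 0) (λ.λ.0 1)
  [1] λ.(λ.λ.1 (λ.λ.0 1)) 0
  [2] λ.λ.1 (λ.λ.0 1)

Term B:
  start: λ.(λ.λ.1 (λ.λ.0 1)) 0
  [1] λ.λ.1 (λ.λ.0 1)

Answer: SAME — A ⇓ λ.λ.1 (λ.λ.0 1), B ⇓ λ.λ.1 (λ.λ.0 1)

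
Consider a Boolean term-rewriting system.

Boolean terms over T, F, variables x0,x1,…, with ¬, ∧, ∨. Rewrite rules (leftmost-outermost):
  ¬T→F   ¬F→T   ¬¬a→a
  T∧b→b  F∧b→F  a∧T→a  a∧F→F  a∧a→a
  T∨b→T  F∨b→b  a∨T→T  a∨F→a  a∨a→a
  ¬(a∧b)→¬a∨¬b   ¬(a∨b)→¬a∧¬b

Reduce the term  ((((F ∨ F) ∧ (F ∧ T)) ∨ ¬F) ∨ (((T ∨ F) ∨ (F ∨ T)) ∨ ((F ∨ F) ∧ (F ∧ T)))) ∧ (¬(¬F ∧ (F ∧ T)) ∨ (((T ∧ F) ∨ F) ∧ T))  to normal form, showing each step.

  start: ((((F ∨ F) ∧ (F ∧ T)) ∨ ¬F) ∨ (((T ∨ F) ∨ (F ∨ T)) ∨ ((F ∨ F) ∧ (F ∧ T)))) ∧ (¬(¬F ∧ (F ∧ T)) ∨ (((T ∧ F) ∨ F) ∧ T))
  [1] (((F ∧ (F ∧ T)) ∨ ¬F) ∨ (((T ∨ F) ∨ (F ∨ T)) ∨ ((F ∨ F) ∧ (F ∧ T)))) ∧ (¬(¬F ∧ (F ∧ T)) ∨ (((T ∧ F) ∨ F) ∧ T))
  [2] ((F ∨ ¬F) ∨ (((T ∨ F) ∨ (F ∨ T)) ∨ ((F ∨ F) ∧ (F ∧ T)))) ∧ (¬(¬F ∧ (F ∧ T)) ∨ (((T ∧ F) ∨ F) ∧ T))
  [3] (¬F ∨ (((T ∨ F) ∨ (F ∨ T)) ∨ ((F ∨ F) ∧ (F ∧ T)))) ∧ (¬(¬F ∧ (F ∧ T)) ∨ (((T ∧ F) ∨ F) ∧ T))
  [4] (T ∨ (((T ∨ F) ∨ (F ∨ T)) ∨ ((F ∨ F) ∧ (F ∧ T)))) ∧ (¬(¬F ∧ (F ∧ T)) ∨ (((T ∧ F) ∨ F) ∧ T))
  [5] T ∧ (¬(¬F ∧ (F ∧ T)) ∨ (((T ∧ F) ∨ F) ∧ T))
  [6] ¬(¬F ∧ (F ∧ T)) ∨ (((T ∧ F) ∨ F) ∧ T)
  [7] (¬¬F ∨ ¬(F ∧ T)) ∨ (((T ∧ F) ∨ F) ∧ T)
  [8] (F ∨ ¬(F ∧ T)) ∨ (((T ∧ F) ∨ F) ∧ T)
  [9] ¬(F ∧ T) ∨ (((T ∧ F) ∨ F) ∧ T)
  [10] (¬F ∨ ¬T) ∨ (((T ∧ F) ∨ F) ∧ T)
  [11] (T ∨ ¬T) ∨ (((T ∧ F) ∨ F) ∧ T)
  [12] T ∨ (((T ∧ F) ∨ F) ∧ T)
  [13] T

Answer: normal form = T  (in 13 steps)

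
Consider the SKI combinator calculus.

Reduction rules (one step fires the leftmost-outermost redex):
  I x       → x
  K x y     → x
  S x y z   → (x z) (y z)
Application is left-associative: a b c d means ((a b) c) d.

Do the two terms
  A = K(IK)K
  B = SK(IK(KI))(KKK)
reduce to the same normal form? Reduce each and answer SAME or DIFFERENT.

Answer: SAME — A ⇓ K, B ⇓ K

Reduction:
Term A:
  start: K(IK)K
  step 1: IK
  step 2: K

Term B:
  start: SK(IK(KI))(KKK)
  step 1: K(KKK)(IK(KI)(KKK))
  step 2: KKK
  step 3: K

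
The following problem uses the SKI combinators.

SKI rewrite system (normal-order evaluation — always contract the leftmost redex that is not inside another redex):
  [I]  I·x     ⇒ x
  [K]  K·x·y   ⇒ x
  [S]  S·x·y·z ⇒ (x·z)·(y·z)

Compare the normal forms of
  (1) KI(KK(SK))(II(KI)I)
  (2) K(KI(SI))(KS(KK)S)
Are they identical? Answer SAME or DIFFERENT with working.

Answer: SAME — A ⇓ I, B ⇓ I

Reduction:
Term A:
  start: KI(KK(SK))(II(KI)I)
  [1] I(II(KI)I)
  [2] II(KI)I
  [3] I(KI)I
  [4] KII
  [5] I

Term B:
  start: K(KI(SI))(KS(KK)S)
  [1] KI(SI)
  [2] I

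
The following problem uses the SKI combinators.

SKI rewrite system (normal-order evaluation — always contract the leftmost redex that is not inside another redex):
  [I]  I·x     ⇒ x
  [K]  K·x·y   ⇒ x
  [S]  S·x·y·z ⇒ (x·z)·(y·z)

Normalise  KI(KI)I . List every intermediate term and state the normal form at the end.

Answer: normal form = I  (in 2 steps)

Reduction:
  start: KI(KI)I
  step 1: II
  step 2: I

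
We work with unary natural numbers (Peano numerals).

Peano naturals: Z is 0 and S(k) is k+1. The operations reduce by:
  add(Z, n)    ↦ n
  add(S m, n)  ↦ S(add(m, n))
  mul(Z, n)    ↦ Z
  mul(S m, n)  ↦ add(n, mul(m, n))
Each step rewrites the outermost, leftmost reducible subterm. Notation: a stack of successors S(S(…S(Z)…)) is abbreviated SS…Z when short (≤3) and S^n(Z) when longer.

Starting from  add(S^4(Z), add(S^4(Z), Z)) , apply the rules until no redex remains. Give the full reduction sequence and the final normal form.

Answer: normal form = S^8(Z)  (in 10 steps)

Derivation:
  start: add(S^4(Z), add(S^4(Z), Z))
  [1] S(add(SSSZ, add(S^4(Z), Z)))
  [2] S(S(add(SSZ, add(S^4(Z), Z))))
  [3] S(S(S(add(SZ, add(S^4(Z), Z)))))
  [4] S(S(S(S(add(Z, add(S^4(Z), Z))))))
  [5] S(S(S(S(add(S^4(Z), Z)))))
  [6] S(S(S(S(S(add(SSSZ, Z))))))
  [7] S(S(S(S(S(S(add(SSZ, Z)))))))
  [8] S(S(S(S(S(S(S(add(SZ, Z))))))))
  [9] S(S(S(S(S(S(S(S(add(Z, Z)))))))))
  [10] S^8(Z)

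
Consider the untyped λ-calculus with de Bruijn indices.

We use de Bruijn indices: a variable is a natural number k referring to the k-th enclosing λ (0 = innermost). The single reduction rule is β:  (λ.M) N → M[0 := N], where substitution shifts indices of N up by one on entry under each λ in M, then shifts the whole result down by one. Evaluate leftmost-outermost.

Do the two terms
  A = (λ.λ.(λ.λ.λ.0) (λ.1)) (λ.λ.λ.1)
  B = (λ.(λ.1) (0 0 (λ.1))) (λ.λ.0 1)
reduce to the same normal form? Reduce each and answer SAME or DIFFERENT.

Answer: DIFFERENT — A ⇓ λ.λ.λ.0, B ⇓ λ.λ.0 1

Reduction:
Term A:
  start: (λ.λ.(λ.λ.λ.0) (λ.1)) (λ.λ.λ.1)
  →1  λ.(λ.λ.λ.0) (λ.1)
  →2  λ.λ.λ.0

Term B:
  start: (λ.(λ.1) (0 0 (λ.1))) (λ.λ.0 1)
  →1  (λ.λ.λ.0 1) ((λ.λ.0 1) (λ.λ.0 1) (λ.λ.λ.0 1))
  →2  λ.λ.0 1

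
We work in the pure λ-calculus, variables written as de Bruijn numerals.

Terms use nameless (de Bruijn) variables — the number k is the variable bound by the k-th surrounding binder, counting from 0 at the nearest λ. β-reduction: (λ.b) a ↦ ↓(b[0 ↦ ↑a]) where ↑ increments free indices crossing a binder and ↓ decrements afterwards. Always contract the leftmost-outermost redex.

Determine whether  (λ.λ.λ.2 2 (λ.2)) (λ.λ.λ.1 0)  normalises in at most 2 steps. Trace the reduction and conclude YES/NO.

  start: (λ.λ.λ.2 2 (λ.2)) (λ.λ.λ.1 0)
  step 1: λ.λ.(λ.λ.λ.1 0) (λ.λ.λ.1 0) (λ.2)
  step 2: λ.λ.(λ.λ.1 0) (λ.2)

Answer: NO — after 2 steps the term is λ.λ.(λ.λ.1 0) (λ.2), not yet normal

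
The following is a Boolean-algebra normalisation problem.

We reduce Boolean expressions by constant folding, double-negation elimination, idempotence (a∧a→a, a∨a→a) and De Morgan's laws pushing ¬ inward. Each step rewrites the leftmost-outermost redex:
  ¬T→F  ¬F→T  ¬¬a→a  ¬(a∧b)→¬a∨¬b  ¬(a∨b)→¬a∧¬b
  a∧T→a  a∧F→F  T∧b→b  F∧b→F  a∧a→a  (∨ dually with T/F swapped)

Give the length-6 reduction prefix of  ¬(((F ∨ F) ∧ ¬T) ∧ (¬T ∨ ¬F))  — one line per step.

  start: ¬(((F ∨ F) ∧ ¬T) ∧ (¬T ∨ ¬F))
  step 1: ¬((F ∨ F) ∧ ¬T) ∨ ¬(¬T ∨ ¬F)
  step 2: (¬(F ∨ F) ∨ ¬¬T) ∨ ¬(¬T ∨ ¬F)
  step 3: ((¬F ∧ ¬F) ∨ ¬¬T) ∨ ¬(¬T ∨ ¬F)
  step 4: (¬F ∨ ¬¬T) ∨ ¬(¬T ∨ ¬F)
  step 5: (T ∨ ¬¬T) ∨ ¬(¬T ∨ ¬F)
  step 6: T ∨ ¬(¬T ∨ ¬F)

Answer: after 6 steps: T ∨ ¬(¬T ∨ ¬F)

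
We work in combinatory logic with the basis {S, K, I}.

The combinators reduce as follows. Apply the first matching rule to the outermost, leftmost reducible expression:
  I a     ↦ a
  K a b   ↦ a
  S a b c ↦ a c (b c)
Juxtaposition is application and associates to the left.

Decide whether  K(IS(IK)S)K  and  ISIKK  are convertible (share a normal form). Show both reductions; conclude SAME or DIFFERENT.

Answer: DIFFERENT — A ⇓ SKS, B ⇓ K(KK)

Derivation:
Term A:
  start: K(IS(IK)S)K
  →1  IS(IK)S
  →2  S(IK)S
  →3  SKS

Term B:
  start: ISIKK
  →1  SIKK
  →2  IK(KK)
  →3  K(KK)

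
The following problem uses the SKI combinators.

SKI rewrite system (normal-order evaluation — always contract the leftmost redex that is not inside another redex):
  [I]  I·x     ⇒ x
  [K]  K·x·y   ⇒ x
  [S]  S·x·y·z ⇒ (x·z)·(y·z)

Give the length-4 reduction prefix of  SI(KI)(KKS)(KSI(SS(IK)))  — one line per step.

  start: SI(KI)(KKS)(KSI(SS(IK)))
  →1  I(KKS)(KI(KKS))(KSI(SS(IK)))
  →2  KKS(KI(KKS))(KSI(SS(IK)))
  →3  K(KI(KKS))(KSI(SS(IK)))
  →4  KI(KKS)

Answer: after 4 steps: KI(KKS)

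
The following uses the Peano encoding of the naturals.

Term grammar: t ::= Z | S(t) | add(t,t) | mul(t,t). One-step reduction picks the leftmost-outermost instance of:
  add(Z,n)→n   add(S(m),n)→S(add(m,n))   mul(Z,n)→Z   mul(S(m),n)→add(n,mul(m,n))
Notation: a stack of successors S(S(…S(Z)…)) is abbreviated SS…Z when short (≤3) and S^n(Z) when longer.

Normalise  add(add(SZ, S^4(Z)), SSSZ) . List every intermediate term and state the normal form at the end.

Answer: normal form = S^8(Z)  (in 8 steps)

Derivation:
  start: add(add(SZ, S^4(Z)), SSSZ)
  [1] add(S(add(Z, S^4(Z))), SSSZ)
  [2] S(add(add(Z, S^4(Z)), SSSZ))
  [3] S(add(S^4(Z), SSSZ))
  [4] S(S(add(SSSZ, SSSZ)))
  [5] S(S(S(add(SSZ, SSSZ))))
  [6] S(S(S(S(add(SZ, SSSZ)))))
  [7] S(S(S(S(S(add(Z, SSSZ))))))
  [8] S^8(Z)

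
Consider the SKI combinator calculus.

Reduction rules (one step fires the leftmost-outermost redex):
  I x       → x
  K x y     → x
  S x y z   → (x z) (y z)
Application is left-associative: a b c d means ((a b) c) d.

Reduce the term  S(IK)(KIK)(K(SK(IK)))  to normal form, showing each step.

Answer: normal form = K(SKK)  (in 4 steps)

Working:
  start: S(IK)(KIK)(K(SK(IK)))
  →1  IK(K(SK(IK)))(KIK(K(SK(IK))))
  →2  K(K(SK(IK)))(KIK(K(SK(IK))))
  →3  K(SK(IK))
  →4  K(SKK)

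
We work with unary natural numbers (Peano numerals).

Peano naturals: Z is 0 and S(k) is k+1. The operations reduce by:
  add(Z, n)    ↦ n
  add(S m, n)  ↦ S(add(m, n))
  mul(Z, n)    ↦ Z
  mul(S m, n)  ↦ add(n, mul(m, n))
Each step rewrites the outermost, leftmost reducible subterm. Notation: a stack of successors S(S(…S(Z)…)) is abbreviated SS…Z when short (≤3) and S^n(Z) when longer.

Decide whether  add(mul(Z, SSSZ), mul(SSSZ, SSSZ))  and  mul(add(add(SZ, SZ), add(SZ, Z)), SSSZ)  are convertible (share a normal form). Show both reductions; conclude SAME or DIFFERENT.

Term A:
  start: add(mul(Z, SSSZ), mul(SSSZ, SSSZ))
  →1  add(Z, mul(SSSZ, SSSZ))
  →2  mul(SSSZ, SSSZ)
  →3  add(SSSZ, mul(SSZ, SSSZ))
  →4  S(add(SSZ, mul(SSZ, SSSZ)))
  →5  S(S(add(SZ, mul(SSZ, SSSZ))))
  →6  S(S(S(add(Z, mul(SSZ, SSSZ)))))
  →7  S(S(S(mul(SSZ, SSSZ))))
  →8  S(S(S(add(SSSZ, mul(SZ, SSSZ)))))
  →9  S(S(S(S(add(SSZ, mul(SZ, SSSZ))))))
  →10  S(S(S(S(S(add(SZ, mul(SZ, SSSZ)))))))
  →11  S(S(S(S(S(S(add(Z, mul(SZ, SSSZ))))))))
  →12  S(S(S(S(S(S(mul(SZ, SSSZ)))))))
  →13  S(S(S(S(S(S(add(SSSZ, mul(Z, SSSZ))))))))
  →14  S(S(S(S(S(S(S(add(SSZ, mul(Z, SSSZ)))))))))
  →15  S(S(S(S(S(S(S(S(add(SZ, mul(Z, SSSZ))))))))))
  →16  S(S(S(S(S(S(S(S(S(add(Z, mul(Z, SSSZ)))))))))))
  →17  S(S(S(S(S(S(S(S(S(mul(Z, SSSZ))))))))))
  →18  S^9(Z)

Term B:
  start: mul(add(add(SZ, SZ), add(SZ, Z)), SSSZ)
  →1  mul(add(S(add(Z, SZ)), add(SZ, Z)), SSSZ)
  →2  mul(S(add(add(Z, SZ), add(SZ, Z))), SSSZ)
  →3  add(SSSZ, mul(add(add(Z, SZ), add(SZ, Z)), SSSZ))
  →4  S(add(SSZ, mul(add(add(Z, SZ), add(SZ, Z)), SSSZ)))
  →5  S(S(add(SZ, mul(add(add(Z, SZ), add(SZ, Z)), SSSZ))))
  →6  S(S(S(add(Z, mul(add(add(Z, SZ), add(SZ, Z)), SSSZ)))))
  →7  S(S(S(mul(add(add(Z, SZ), add(SZ, Z)), SSSZ))))
  →8  S(S(S(mul(add(SZ, add(SZ, Z)), SSSZ))))
  →9  S(S(S(mul(S(add(Z, add(SZ, Z))), SSSZ))))
  →10  S(S(S(add(SSSZ, mul(add(Z, add(SZ, Z)), SSSZ)))))
  →11  S(S(S(S(add(SSZ, mul(add(Z, add(SZ, Z)), SSSZ))))))
  →12  S(S(S(S(S(add(SZ, mul(add(Z, add(SZ, Z)), SSSZ)))))))
  →13  S(S(S(S(S(S(add(Z, mul(add(Z, add(SZ, Z)), SSSZ))))))))
  →14  S(S(S(S(S(S(mul(add(Z, add(SZ, Z)), SSSZ)))))))
  →15  S(S(S(S(S(S(mul(add(SZ, Z), SSSZ)))))))
  →16  S(S(S(S(S(S(mul(S(add(Z, Z)), SSSZ)))))))
  →17  S(S(S(S(S(S(add(SSSZ, mul(add(Z, Z), SSSZ))))))))
  →18  S(S(S(S(S(S(S(add(SSZ, mul(add(Z, Z), SSSZ)))))))))
  →19  S(S(S(S(S(S(S(S(add(SZ, mul(add(Z, Z), SSSZ))))))))))
  →20  S(S(S(S(S(S(S(S(S(add(Z, mul(add(Z, Z), SSSZ)))))))))))
  →21  S(S(S(S(S(S(S(S(S(mul(add(Z, Z), SSSZ))))))))))
  →22  S(S(S(S(S(S(S(S(S(mul(Z, SSSZ))))))))))
  →23  S^9(Z)

Answer: SAME — A ⇓ S^9(Z), B ⇓ S^9(Z)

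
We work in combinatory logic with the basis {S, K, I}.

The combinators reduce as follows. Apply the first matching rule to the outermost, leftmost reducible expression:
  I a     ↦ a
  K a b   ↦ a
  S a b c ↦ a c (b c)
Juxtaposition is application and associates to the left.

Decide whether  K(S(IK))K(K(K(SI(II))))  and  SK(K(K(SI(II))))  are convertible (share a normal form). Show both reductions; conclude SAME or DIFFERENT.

Answer: SAME — A ⇓ SK(K(K(SII))), B ⇓ SK(K(K(SII)))

Reduction:
Term A:
  start: K(S(IK))K(K(K(SI(II))))
  →1  S(IK)(K(K(SI(II))))
  →2  SK(K(K(SI(II))))
  →3  SK(K(K(SII)))

Term B:
  start: SK(K(K(SI(II))))
  →1  SK(K(K(SII)))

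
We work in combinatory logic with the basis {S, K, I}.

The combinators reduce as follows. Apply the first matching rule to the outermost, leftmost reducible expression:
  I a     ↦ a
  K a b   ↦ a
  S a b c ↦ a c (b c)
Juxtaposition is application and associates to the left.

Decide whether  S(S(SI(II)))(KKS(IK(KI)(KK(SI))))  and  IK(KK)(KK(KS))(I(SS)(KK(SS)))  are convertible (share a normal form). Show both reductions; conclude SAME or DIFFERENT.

Term A:
  start: S(S(SI(II)))(KKS(IK(KI)(KK(SI))))
  [1] S(S(SII))(KKS(IK(KI)(KK(SI))))
  [2] S(S(SII))(K(IK(KI)(KK(SI))))
  [3] S(S(SII))(K(K(KI)(KK(SI))))
  [4] S(S(SII))(K(KI))

Term B:
  start: IK(KK)(KK(KS))(I(SS)(KK(SS)))
  [1] K(KK)(KK(KS))(I(SS)(KK(SS)))
  [2] KK(I(SS)(KK(SS)))
  [3] K

Answer: DIFFERENT — A ⇓ S(S(SII))(K(KI)), B ⇓ K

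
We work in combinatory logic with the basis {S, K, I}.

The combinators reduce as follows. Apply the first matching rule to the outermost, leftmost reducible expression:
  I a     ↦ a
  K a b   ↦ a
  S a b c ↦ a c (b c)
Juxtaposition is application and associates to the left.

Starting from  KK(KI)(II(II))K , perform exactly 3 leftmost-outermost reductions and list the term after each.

  start: KK(KI)(II(II))K
  →1  K(II(II))K
  →2  II(II)
  →3  I(II)

Answer: after 3 steps: I(II)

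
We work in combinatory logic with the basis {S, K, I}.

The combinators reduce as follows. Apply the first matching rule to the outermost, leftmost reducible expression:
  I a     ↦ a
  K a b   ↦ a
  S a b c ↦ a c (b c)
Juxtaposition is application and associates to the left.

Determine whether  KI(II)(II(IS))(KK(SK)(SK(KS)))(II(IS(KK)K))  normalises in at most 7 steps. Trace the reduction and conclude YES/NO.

Answer: NO — after 7 steps the term is S(K(SK(KS)))(I(IS(KK)K)), not yet normal

Working:
  start: KI(II)(II(IS))(KK(SK)(SK(KS)))(II(IS(KK)K))
  step 1: I(II(IS))(KK(SK)(SK(KS)))(II(IS(KK)K))
  step 2: II(IS)(KK(SK)(SK(KS)))(II(IS(KK)K))
  step 3: I(IS)(KK(SK)(SK(KS)))(II(IS(KK)K))
  step 4: IS(KK(SK)(SK(KS)))(II(IS(KK)K))
  step 5: S(KK(SK)(SK(KS)))(II(IS(KK)K))
  step 6: S(K(SK(KS)))(II(IS(KK)K))
  step 7: S(K(SK(KS)))(I(IS(KK)K))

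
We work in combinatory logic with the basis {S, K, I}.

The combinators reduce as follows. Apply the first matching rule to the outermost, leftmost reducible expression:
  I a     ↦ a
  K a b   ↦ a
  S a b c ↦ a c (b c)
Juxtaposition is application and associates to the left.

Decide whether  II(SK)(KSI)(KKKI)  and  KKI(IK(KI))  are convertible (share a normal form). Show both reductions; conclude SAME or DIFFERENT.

Term A:
  start: II(SK)(KSI)(KKKI)
  →1  I(SK)(KSI)(KKKI)
  →2  SK(KSI)(KKKI)
  →3  K(KKKI)(KSI(KKKI))
  →4  KKKI
  →5  KI

Term B:
  start: KKI(IK(KI))
  →1  K(IK(KI))
  →2  K(K(KI))

Answer: DIFFERENT — A ⇓ KI, B ⇓ K(K(KI))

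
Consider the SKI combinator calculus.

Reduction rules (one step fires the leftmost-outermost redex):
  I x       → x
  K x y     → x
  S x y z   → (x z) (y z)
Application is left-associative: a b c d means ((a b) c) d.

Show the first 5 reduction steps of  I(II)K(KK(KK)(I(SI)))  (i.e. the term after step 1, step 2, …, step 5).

  start: I(II)K(KK(KK)(I(SI)))
  step 1: IIK(KK(KK)(I(SI)))
  step 2: IK(KK(KK)(I(SI)))
  step 3: K(KK(KK)(I(SI)))
  step 4: K(K(I(SI)))
  step 5: K(K(SI))

Answer: after 5 steps: K(K(SI))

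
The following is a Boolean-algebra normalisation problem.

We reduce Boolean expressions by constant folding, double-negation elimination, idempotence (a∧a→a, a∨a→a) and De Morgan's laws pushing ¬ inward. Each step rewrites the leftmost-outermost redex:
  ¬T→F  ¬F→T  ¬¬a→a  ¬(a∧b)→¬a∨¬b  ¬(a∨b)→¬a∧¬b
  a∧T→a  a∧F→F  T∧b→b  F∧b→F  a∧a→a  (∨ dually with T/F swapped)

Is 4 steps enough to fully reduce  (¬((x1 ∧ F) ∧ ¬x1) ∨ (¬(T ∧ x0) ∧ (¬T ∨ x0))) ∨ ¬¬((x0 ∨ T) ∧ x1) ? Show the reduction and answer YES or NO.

Answer: NO — after 4 steps the term is ((T ∨ ¬¬x1) ∨ (¬(T ∧ x0) ∧ (¬T ∨ x0))) ∨ ¬¬((x0 ∨ T) ∧ x1), not yet normal

Derivation:
  start: (¬((x1 ∧ F) ∧ ¬x1) ∨ (¬(T ∧ x0) ∧ (¬T ∨ x0))) ∨ ¬¬((x0 ∨ T) ∧ x1)
  [1] ((¬(x1 ∧ F) ∨ ¬¬x1) ∨ (¬(T ∧ x0) ∧ (¬T ∨ x0))) ∨ ¬¬((x0 ∨ T) ∧ x1)
  [2] (((¬x1 ∨ ¬F) ∨ ¬¬x1) ∨ (¬(T ∧ x0) ∧ (¬T ∨ x0))) ∨ ¬¬((x0 ∨ T) ∧ x1)
  [3] (((¬x1 ∨ T) ∨ ¬¬x1) ∨ (¬(T ∧ x0) ∧ (¬T ∨ x0))) ∨ ¬¬((x0 ∨ T) ∧ x1)
  [4] ((T ∨ ¬¬x1) ∨ (¬(T ∧ x0) ∧ (¬T ∨ x0))) ∨ ¬¬((x0 ∨ T) ∧ x1)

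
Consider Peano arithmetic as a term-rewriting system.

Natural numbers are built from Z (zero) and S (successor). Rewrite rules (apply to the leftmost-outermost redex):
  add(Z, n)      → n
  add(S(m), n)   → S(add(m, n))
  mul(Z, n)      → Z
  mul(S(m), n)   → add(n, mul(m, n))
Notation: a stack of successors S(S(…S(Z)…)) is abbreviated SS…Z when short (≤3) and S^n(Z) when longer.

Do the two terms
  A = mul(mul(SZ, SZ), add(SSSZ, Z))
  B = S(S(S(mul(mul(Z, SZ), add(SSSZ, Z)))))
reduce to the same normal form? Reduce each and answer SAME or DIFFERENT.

Term A:
  start: mul(mul(SZ, SZ), add(SSSZ, Z))
  [1] mul(add(SZ, mul(Z, SZ)), add(SSSZ, Z))
  [2] mul(S(add(Z, mul(Z, SZ))), add(SSSZ, Z))
  [3] add(add(SSSZ, Z), mul(add(Z, mul(Z, SZ)), add(SSSZ, Z)))
  [4] add(S(add(SSZ, Z)), mul(add(Z, mul(Z, SZ)), add(SSSZ, Z)))
  [5] S(add(add(SSZ, Z), mul(add(Z, mul(Z, SZ)), add(SSSZ, Z))))
  [6] S(add(S(add(SZ, Z)), mul(add(Z, mul(Z, SZ)), add(SSSZ, Z))))
  [7] S(S(add(add(SZ, Z), mul(add(Z, mul(Z, SZ)), add(SSSZ, Z)))))
  [8] S(S(add(S(add(Z, Z)), mul(add(Z, mul(Z, SZ)), add(SSSZ, Z)))))
  [9] S(S(S(add(add(Z, Z), mul(add(Z, mul(Z, SZ)), add(SSSZ, Z))))))
  [10] S(S(S(add(Z, mul(add(Z, mul(Z, SZ)), add(SSSZ, Z))))))
  [11] S(S(S(mul(add(Z, mul(Z, SZ)), add(SSSZ, Z)))))
  [12] S(S(S(mul(mul(Z, SZ), add(SSSZ, Z)))))
  [13] S(S(S(mul(Z, add(SSSZ, Z)))))
  [14] SSSZ

Term B:
  start: S(S(S(mul(mul(Z, SZ), add(SSSZ, Z)))))
  [1] S(S(S(mul(Z, add(SSSZ, Z)))))
  [2] SSSZ

Answer: SAME — A ⇓ SSSZ, B ⇓ SSSZ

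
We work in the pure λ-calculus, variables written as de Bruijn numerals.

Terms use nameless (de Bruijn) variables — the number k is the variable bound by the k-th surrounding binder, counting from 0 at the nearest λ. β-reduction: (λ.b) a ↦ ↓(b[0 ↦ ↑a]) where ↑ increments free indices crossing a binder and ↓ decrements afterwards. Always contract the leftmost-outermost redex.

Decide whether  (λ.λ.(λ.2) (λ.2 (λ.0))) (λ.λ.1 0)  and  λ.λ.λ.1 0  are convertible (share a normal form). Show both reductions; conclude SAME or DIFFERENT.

Answer: SAME — A ⇓ λ.λ.λ.1 0, B ⇓ λ.λ.λ.1 0

Working:
Term A:
  start: (λ.λ.(λ.2) (λ.2 (λ.0))) (λ.λ.1 0)
  →1  λ.(λ.λ.λ.1 0) (λ.(λ.λ.1 0) (λ.0))
  →2  λ.λ.λ.1 0

Term B:
  start: λ.λ.λ.1 0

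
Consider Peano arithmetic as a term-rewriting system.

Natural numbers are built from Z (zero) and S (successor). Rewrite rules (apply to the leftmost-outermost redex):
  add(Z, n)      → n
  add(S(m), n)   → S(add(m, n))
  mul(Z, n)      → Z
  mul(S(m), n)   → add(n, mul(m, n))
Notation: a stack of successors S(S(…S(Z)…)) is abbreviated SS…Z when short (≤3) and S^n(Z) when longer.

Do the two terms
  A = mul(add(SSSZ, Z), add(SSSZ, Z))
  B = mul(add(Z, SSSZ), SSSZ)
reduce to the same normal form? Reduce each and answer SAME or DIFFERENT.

Term A:
  start: mul(add(SSSZ, Z), add(SSSZ, Z))
  step 1: mul(S(add(SSZ, Z)), add(SSSZ, Z))
  step 2: add(add(SSSZ, Z), mul(add(SSZ, Z), add(SSSZ, Z)))
  step 3: add(S(add(SSZ, Z)), mul(add(SSZ, Z), add(SSSZ, Z)))
  step 4: S(add(add(SSZ, Z), mul(add(SSZ, Z), add(SSSZ, Z))))
  step 5: S(add(S(add(SZ, Z)), mul(add(SSZ, Z), add(SSSZ, Z))))
  step 6: S(S(add(add(SZ, Z), mul(add(SSZ, Z), add(SSSZ, Z)))))
  step 7: S(S(add(S(add(Z, Z)), mul(add(SSZ, Z), add(SSSZ, Z)))))
  step 8: S(S(S(add(add(Z, Z), mul(add(SSZ, Z), add(SSSZ, Z))))))
  step 9: S(S(S(add(Z, mul(add(SSZ, Z), add(SSSZ, Z))))))
  step 10: S(S(S(mul(add(SSZ, Z), add(SSSZ, Z)))))
  step 11: S(S(S(mul(S(add(SZ, Z)), add(SSSZ, Z)))))
  step 12: S(S(S(add(add(SSSZ, Z), mul(add(SZ, Z), add(SSSZ, Z))))))
  step 13: S(S(S(add(S(add(SSZ, Z)), mul(add(SZ, Z), add(SSSZ, Z))))))
  step 14: S(S(S(S(add(add(SSZ, Z), mul(add(SZ, Z), add(SSSZ, Z)))))))
  step 15: S(S(S(S(add(S(add(SZ, Z)), mul(add(SZ, Z), add(SSSZ, Z)))))))
  step 16: S(S(S(S(S(add(add(SZ, Z), mul(add(SZ, Z), add(SSSZ, Z))))))))
  step 17: S(S(S(S(S(add(S(add(Z, Z)), mul(add(SZ, Z), add(SSSZ, Z))))))))
  step 18: S(S(S(S(S(S(add(add(Z, Z), mul(add(SZ, Z), add(SSSZ, Z)))))))))
  step 19: S(S(S(S(S(S(add(Z, mul(add(SZ, Z), add(SSSZ, Z)))))))))
  step 20: S(S(S(S(S(S(mul(add(SZ, Z), add(SSSZ, Z))))))))
  step 21: S(S(S(S(S(S(mul(S(add(Z, Z)), add(SSSZ, Z))))))))
  step 22: S(S(S(S(S(S(add(add(SSSZ, Z), mul(add(Z, Z), add(SSSZ, Z)))))))))
  step 23: S(S(S(S(S(S(add(S(add(SSZ, Z)), mul(add(Z, Z), add(SSSZ, Z)))))))))
  step 24: S(S(S(S(S(S(S(add(add(SSZ, Z), mul(add(Z, Z), add(SSSZ, Z))))))))))
  step 25: S(S(S(S(S(S(S(add(S(add(SZ, Z)), mul(add(Z, Z), add(SSSZ, Z))))))))))
  step 26: S(S(S(S(S(S(S(S(add(add(SZ, Z), mul(add(Z, Z), add(SSSZ, Z)))))))))))
  step 27: S(S(S(S(S(S(S(S(add(S(add(Z, Z)), mul(add(Z, Z), add(SSSZ, Z)))))))))))
  step 28: S(S(S(S(S(S(S(S(S(add(add(Z, Z), mul(add(Z, Z), add(SSSZ, Z))))))))))))
  step 29: S(S(S(S(S(S(S(S(S(add(Z, mul(add(Z, Z), add(SSSZ, Z))))))))))))
  step 30: S(S(S(S(S(S(S(S(S(mul(add(Z, Z), add(SSSZ, Z)))))))))))
  step 31: S(S(S(S(S(S(S(S(S(mul(Z, add(SSSZ, Z)))))))))))
  step 32: S^9(Z)

Term B:
  start: mul(add(Z, SSSZ), SSSZ)
  step 1: mul(SSSZ, SSSZ)
  step 2: add(SSSZ, mul(SSZ, SSSZ))
  step 3: S(add(SSZ, mul(SSZ, SSSZ)))
  step 4: S(S(add(SZ, mul(SSZ, SSSZ))))
  step 5: S(S(S(add(Z, mul(SSZ, SSSZ)))))
  step 6: S(S(S(mul(SSZ, SSSZ))))
  step 7: S(S(S(add(SSSZ, mul(SZ, SSSZ)))))
  step 8: S(S(S(S(add(SSZ, mul(SZ, SSSZ))))))
  step 9: S(S(S(S(S(add(SZ, mul(SZ, SSSZ)))))))
  step 10: S(S(S(S(S(S(add(Z, mul(SZ, SSSZ))))))))
  step 11: S(S(S(S(S(S(mul(SZ, SSSZ)))))))
  step 12: S(S(S(S(S(S(add(SSSZ, mul(Z, SSSZ))))))))
  step 13: S(S(S(S(S(S(S(add(SSZ, mul(Z, SSSZ)))))))))
  step 14: S(S(S(S(S(S(S(S(add(SZ, mul(Z, SSSZ))))))))))
  step 15: S(S(S(S(S(S(S(S(S(add(Z, mul(Z, SSSZ)))))))))))
  step 16: S(S(S(S(S(S(S(S(S(mul(Z, SSSZ))))))))))
  step 17: S^9(Z)

Answer: SAME — A ⇓ S^9(Z), B ⇓ S^9(Z)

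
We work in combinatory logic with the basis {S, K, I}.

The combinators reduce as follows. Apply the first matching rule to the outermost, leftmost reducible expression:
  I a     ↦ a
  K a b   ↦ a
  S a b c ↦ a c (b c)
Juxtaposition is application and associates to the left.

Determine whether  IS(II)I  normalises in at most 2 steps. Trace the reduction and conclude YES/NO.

  start: IS(II)I
  [1] S(II)I
  [2] SII

Answer: YES — reaches normal form SII in 2 ≤ 2 steps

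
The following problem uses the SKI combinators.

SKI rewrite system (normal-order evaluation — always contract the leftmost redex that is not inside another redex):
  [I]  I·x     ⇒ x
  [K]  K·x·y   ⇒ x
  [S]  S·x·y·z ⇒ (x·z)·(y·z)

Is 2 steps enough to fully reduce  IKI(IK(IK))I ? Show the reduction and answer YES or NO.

Answer: NO — after 2 steps the term is II, not yet normal

Derivation:
  start: IKI(IK(IK))I
  step 1: KI(IK(IK))I
  step 2: II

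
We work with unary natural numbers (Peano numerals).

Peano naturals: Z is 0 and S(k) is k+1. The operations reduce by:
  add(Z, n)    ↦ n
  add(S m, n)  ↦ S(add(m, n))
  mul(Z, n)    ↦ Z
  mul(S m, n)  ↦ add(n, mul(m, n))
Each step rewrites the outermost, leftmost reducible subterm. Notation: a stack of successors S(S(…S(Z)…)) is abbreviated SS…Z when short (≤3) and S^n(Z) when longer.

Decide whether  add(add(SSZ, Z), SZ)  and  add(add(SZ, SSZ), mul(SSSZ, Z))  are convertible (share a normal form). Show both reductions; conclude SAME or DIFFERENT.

Answer: SAME — A ⇓ SSSZ, B ⇓ SSSZ

Reduction:
Term A:
  start: add(add(SSZ, Z), SZ)
  [1] add(S(add(SZ, Z)), SZ)
  [2] S(add(add(SZ, Z), SZ))
  [3] S(add(S(add(Z, Z)), SZ))
  [4] S(S(add(add(Z, Z), SZ)))
  [5] S(S(add(Z, SZ)))
  [6] SSSZ

Term B:
  start: add(add(SZ, SSZ), mul(SSSZ, Z))
  [1] add(S(add(Z, SSZ)), mul(SSSZ, Z))
  [2] S(add(add(Z, SSZ), mul(SSSZ, Z)))
  [3] S(add(SSZ, mul(SSSZ, Z)))
  [4] S(S(add(SZ, mul(SSSZ, Z))))
  [5] S(S(S(add(Z, mul(SSSZ, Z)))))
  [6] S(S(S(mul(SSSZ, Z))))
  [7] S(S(S(add(Z, mul(SSZ, Z)))))
  [8] S(S(S(mul(SSZ, Z))))
  [9] S(S(S(add(Z, mul(SZ, Z)))))
  [10] S(S(S(mul(SZ, Z))))
  [11] S(S(S(add(Z, mul(Z, Z)))))
  [12] S(S(S(mul(Z, Z))))
  [13] SSSZ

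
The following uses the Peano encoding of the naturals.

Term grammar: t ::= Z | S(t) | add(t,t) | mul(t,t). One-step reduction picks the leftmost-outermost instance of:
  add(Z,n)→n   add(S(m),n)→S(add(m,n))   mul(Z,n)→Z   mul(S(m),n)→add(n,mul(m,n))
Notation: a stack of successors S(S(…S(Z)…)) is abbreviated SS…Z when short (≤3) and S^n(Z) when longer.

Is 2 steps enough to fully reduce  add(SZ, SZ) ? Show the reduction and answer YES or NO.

  start: add(SZ, SZ)
  →1  S(add(Z, SZ))
  →2  SSZ

Answer: YES — reaches normal form SSZ in 2 ≤ 2 steps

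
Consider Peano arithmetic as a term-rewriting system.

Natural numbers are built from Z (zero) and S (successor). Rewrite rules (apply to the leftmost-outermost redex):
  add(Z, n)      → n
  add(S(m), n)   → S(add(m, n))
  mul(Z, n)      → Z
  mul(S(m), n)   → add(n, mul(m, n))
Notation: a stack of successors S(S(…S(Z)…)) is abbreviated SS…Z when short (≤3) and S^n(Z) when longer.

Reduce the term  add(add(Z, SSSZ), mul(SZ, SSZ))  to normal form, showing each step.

  start: add(add(Z, SSSZ), mul(SZ, SSZ))
  [1] add(SSSZ, mul(SZ, SSZ))
  [2] S(add(SSZ, mul(SZ, SSZ)))
  [3] S(S(add(SZ, mul(SZ, SSZ))))
  [4] S(S(S(add(Z, mul(SZ, SSZ)))))
  [5] S(S(S(mul(SZ, SSZ))))
  [6] S(S(S(add(SSZ, mul(Z, SSZ)))))
  [7] S(S(S(S(add(SZ, mul(Z, SSZ))))))
  [8] S(S(S(S(S(add(Z, mul(Z, SSZ)))))))
  [9] S(S(S(S(S(mul(Z, SSZ))))))
  [10] S^5(Z)

Answer: normal form = S^5(Z)  (in 10 steps)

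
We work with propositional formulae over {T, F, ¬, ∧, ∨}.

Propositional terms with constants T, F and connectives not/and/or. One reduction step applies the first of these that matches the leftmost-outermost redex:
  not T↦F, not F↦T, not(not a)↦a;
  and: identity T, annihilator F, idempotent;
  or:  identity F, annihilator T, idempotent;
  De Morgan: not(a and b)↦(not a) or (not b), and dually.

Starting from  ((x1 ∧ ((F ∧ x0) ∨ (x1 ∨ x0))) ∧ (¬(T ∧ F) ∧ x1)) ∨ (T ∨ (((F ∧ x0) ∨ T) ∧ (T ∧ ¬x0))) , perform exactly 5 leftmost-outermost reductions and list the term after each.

Answer: after 5 steps: ((x1 ∧ (x1 ∨ x0)) ∧ (¬F ∧ x1)) ∨ (T ∨ (((F ∧ x0) ∨ T) ∧ (T ∧ ¬x0)))

Derivation:
  start: ((x1 ∧ ((F ∧ x0) ∨ (x1 ∨ x0))) ∧ (¬(T ∧ F) ∧ x1)) ∨ (T ∨ (((F ∧ x0) ∨ T) ∧ (T ∧ ¬x0)))
  step 1: ((x1 ∧ (F ∨ (x1 ∨ x0))) ∧ (¬(T ∧ F) ∧ x1)) ∨ (T ∨ (((F ∧ x0) ∨ T) ∧ (T ∧ ¬x0)))
  step 2: ((x1 ∧ (x1 ∨ x0)) ∧ (¬(T ∧ F) ∧ x1)) ∨ (T ∨ (((F ∧ x0) ∨ T) ∧ (T ∧ ¬x0)))
  step 3: ((x1 ∧ (x1 ∨ x0)) ∧ ((¬T ∨ ¬F) ∧ x1)) ∨ (T ∨ (((F ∧ x0) ∨ T) ∧ (T ∧ ¬x0)))
  step 4: ((x1 ∧ (x1 ∨ x0)) ∧ ((F ∨ ¬F) ∧ x1)) ∨ (T ∨ (((F ∧ x0) ∨ T) ∧ (T ∧ ¬x0)))
  step 5: ((x1 ∧ (x1 ∨ x0)) ∧ (¬F ∧ x1)) ∨ (T ∨ (((F ∧ x0) ∨ T) ∧ (T ∧ ¬x0)))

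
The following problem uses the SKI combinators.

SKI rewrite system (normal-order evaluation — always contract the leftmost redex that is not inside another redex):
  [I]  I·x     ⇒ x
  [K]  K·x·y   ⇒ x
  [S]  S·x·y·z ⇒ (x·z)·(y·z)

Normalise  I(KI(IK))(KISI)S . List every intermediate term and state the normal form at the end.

  start: I(KI(IK))(KISI)S
  [1] KI(IK)(KISI)S
  [2] I(KISI)S
  [3] KISIS
  [4] IIS
  [5] IS
  [6] S

Answer: normal form = S  (in 6 steps)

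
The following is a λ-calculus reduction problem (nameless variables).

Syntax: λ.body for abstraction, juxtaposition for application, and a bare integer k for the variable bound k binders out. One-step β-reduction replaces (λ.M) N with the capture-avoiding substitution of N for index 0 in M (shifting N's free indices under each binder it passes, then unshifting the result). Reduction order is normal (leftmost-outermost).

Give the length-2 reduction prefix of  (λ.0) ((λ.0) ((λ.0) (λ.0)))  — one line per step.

Answer: after 2 steps: (λ.0) (λ.0)

Working:
  start: (λ.0) ((λ.0) ((λ.0) (λ.0)))
  [1] (λ.0) ((λ.0) (λ.0))
  [2] (λ.0) (λ.0)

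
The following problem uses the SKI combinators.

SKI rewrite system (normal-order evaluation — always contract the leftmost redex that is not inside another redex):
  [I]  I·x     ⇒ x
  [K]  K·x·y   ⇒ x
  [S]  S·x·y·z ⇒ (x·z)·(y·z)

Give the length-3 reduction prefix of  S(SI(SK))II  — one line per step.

Answer: after 3 steps: I(SKI)(II)

Working:
  start: S(SI(SK))II
  [1] SI(SK)I(II)
  [2] II(SKI)(II)
  [3] I(SKI)(II)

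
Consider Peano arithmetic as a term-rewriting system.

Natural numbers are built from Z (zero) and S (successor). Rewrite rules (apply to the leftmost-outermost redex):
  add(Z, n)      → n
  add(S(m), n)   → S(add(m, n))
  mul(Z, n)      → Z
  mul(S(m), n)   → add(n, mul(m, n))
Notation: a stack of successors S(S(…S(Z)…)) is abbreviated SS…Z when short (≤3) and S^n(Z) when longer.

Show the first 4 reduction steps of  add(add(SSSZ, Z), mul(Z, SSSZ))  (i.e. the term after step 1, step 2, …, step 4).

Answer: after 4 steps: S(S(add(add(SZ, Z), mul(Z, SSSZ))))

Derivation:
  start: add(add(SSSZ, Z), mul(Z, SSSZ))
  →1  add(S(add(SSZ, Z)), mul(Z, SSSZ))
  →2  S(add(add(SSZ, Z), mul(Z, SSSZ)))
  →3  S(add(S(add(SZ, Z)), mul(Z, SSSZ)))
  →4  S(S(add(add(SZ, Z), mul(Z, SSSZ))))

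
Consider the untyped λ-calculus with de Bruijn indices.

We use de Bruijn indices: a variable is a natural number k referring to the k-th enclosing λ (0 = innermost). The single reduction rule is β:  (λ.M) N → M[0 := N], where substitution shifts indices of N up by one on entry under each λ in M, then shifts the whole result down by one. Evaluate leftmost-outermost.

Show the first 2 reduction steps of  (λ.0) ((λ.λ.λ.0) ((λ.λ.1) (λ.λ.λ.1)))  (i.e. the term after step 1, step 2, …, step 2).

  start: (λ.0) ((λ.λ.λ.0) ((λ.λ.1) (λ.λ.λ.1)))
  →1  (λ.λ.λ.0) ((λ.λ.1) (λ.λ.λ.1))
  →2  λ.λ.0

Answer: after 2 steps: λ.λ.0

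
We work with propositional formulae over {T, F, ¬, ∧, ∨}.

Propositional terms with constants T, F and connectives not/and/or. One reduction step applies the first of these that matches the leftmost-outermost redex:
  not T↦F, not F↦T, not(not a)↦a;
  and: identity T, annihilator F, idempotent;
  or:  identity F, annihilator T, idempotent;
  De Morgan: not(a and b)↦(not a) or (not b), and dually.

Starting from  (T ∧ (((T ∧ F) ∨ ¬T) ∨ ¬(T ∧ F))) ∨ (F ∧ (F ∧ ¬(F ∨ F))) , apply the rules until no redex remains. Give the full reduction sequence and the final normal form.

Answer: normal form = T  (in 10 steps)

Reduction:
  start: (T ∧ (((T ∧ F) ∨ ¬T) ∨ ¬(T ∧ F))) ∨ (F ∧ (F ∧ ¬(F ∨ F)))
  [1] (((T ∧ F) ∨ ¬T) ∨ ¬(T ∧ F)) ∨ (F ∧ (F ∧ ¬(F ∨ F)))
  [2] ((F ∨ ¬T) ∨ ¬(T ∧ F)) ∨ (F ∧ (F ∧ ¬(F ∨ F)))
  [3] (¬T ∨ ¬(T ∧ F)) ∨ (F ∧ (F ∧ ¬(F ∨ F)))
  [4] (F ∨ ¬(T ∧ F)) ∨ (F ∧ (F ∧ ¬(F ∨ F)))
  [5] ¬(T ∧ F) ∨ (F ∧ (F ∧ ¬(F ∨ F)))
  [6] (¬T ∨ ¬F) ∨ (F ∧ (F ∧ ¬(F ∨ F)))
  [7] (F ∨ ¬F) ∨ (F ∧ (F ∧ ¬(F ∨ F)))
  [8] ¬F ∨ (F ∧ (F ∧ ¬(F ∨ F)))
  [9] T ∨ (F ∧ (F ∧ ¬(F ∨ F)))
  [10] T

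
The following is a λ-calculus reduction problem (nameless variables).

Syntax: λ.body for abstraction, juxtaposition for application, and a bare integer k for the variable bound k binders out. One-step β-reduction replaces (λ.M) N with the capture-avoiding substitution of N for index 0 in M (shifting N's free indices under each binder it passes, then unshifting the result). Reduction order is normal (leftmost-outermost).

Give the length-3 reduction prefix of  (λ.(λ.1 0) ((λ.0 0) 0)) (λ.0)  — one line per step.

  start: (λ.(λ.1 0) ((λ.0 0) 0)) (λ.0)
  step 1: (λ.(λ.0) 0) ((λ.0 0) (λ.0))
  step 2: (λ.0) ((λ.0 0) (λ.0))
  step 3: (λ.0 0) (λ.0)

Answer: after 3 steps: (λ.0 0) (λ.0)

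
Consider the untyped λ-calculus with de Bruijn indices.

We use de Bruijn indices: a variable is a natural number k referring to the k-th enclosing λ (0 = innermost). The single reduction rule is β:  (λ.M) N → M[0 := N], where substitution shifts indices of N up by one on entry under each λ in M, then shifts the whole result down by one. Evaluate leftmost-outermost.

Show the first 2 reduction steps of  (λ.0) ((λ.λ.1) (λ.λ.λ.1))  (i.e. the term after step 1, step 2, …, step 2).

  start: (λ.0) ((λ.λ.1) (λ.λ.λ.1))
  [1] (λ.λ.1) (λ.λ.λ.1)
  [2] λ.λ.λ.λ.1

Answer: after 2 steps: λ.λ.λ.λ.1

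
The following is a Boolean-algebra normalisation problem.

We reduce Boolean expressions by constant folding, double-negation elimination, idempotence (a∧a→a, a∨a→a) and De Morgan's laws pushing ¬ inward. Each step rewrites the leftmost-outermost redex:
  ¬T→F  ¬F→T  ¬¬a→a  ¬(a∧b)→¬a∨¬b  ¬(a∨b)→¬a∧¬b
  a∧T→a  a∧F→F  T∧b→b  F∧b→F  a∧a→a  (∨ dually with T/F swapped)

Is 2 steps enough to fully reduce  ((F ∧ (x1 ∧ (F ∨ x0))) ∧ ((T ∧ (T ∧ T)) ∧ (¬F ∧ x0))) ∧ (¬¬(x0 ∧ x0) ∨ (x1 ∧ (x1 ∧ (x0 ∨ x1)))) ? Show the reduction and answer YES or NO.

Answer: NO — after 2 steps the term is F ∧ (¬¬(x0 ∧ x0) ∨ (x1 ∧ (x1 ∧ (x0 ∨ x1)))), not yet normal

Derivation:
  start: ((F ∧ (x1 ∧ (F ∨ x0))) ∧ ((T ∧ (T ∧ T)) ∧ (¬F ∧ x0))) ∧ (¬¬(x0 ∧ x0) ∨ (x1 ∧ (x1 ∧ (x0 ∨ x1))))
  →1  (F ∧ ((T ∧ (T ∧ T)) ∧ (¬F ∧ x0))) ∧ (¬¬(x0 ∧ x0) ∨ (x1 ∧ (x1 ∧ (x0 ∨ x1))))
  →2  F ∧ (¬¬(x0 ∧ x0) ∨ (x1 ∧ (x1 ∧ (x0 ∨ x1))))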